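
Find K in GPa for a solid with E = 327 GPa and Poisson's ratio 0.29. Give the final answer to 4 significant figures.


K = E / (3*(1-2*nu))
K = 327 / (3*(1-2*0.29))
K = 259.5 GPa


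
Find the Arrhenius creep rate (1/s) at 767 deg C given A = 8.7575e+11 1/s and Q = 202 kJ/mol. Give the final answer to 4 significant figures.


rate = A * exp(-Q / (R*T))
T = 767 + 273.15 = 1040.15 K
rate = 8.7575e+11 * exp(-202e3 / (8.314 * 1040.15))
rate = 62.79 1/s


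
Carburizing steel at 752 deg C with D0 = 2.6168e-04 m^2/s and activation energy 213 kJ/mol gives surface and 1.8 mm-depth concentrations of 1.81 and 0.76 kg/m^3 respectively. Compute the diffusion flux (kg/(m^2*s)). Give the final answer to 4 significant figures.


Step 1: D = D0 * exp(-Qd/(R*T))
T = 752 + 273.15 = 1025.15 K
D = 2.6168e-04 * exp(-213e3 / (8.314 * 1025.15)) = 3.66736e-15 m^2/s
Step 2: J = D * (C1 - C2) / dx
J = 3.66736e-15 * (1.81 - 0.76) / 1.8e-03
J = 2.139e-12 kg/(m^2*s)


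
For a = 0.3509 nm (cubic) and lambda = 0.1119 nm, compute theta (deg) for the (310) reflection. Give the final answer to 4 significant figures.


d = a / sqrt(h^2+k^2+l^2)
d = 0.3509 / sqrt(10) = 0.110964 nm
lambda = 2*d*sin(theta)  =>  sin(theta) = lambda / (2*d)
sin(theta) = 0.1119 / (2 * 0.110964) = 0.504216
theta = 30.28 deg


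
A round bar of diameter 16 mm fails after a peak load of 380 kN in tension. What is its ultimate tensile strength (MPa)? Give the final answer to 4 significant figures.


A0 = pi*(d/2)^2 = pi*(16/2)^2 = 201.062 mm^2
UTS = F_max / A0 = 380*1000 / 201.062
UTS = 1890 MPa


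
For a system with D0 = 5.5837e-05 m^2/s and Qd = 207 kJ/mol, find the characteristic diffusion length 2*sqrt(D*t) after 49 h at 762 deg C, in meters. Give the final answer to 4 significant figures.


Step 1: D = D0 * exp(-Qd/(R*T))
T = 1035.15 K
D = 5.5837e-05 * exp(-207e3 / (8.314 * 1035.15)) = 2.00046e-15 m^2/s
Step 2: L = 2*sqrt(D*t)
t = 49 h = 176400 s
L = 2*sqrt(2.00046e-15 * 176400) = 3.757e-05 m


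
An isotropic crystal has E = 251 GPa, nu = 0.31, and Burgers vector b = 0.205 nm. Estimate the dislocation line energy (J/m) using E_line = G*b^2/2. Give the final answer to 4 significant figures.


Step 1: G = E / (2*(1+nu))
G = 251 / (2*(1+0.31)) = 95.8015 GPa = 9.58015e+10 Pa
Step 2: E_line = G*b^2/2
b = 0.205 nm = 2.05e-10 m
E_line = 0.5 * 9.58015e+10 * (2.05e-10)^2 = 2.013e-09 J/m


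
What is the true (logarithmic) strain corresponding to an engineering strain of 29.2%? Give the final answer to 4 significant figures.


epsilon_true = ln(1 + epsilon_eng)
epsilon_true = ln(1 + 0.292)
epsilon_true = 0.2562


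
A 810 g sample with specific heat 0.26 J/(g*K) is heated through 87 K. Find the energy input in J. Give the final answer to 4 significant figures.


Q = m * cp * dT
Q = 810 * 0.26 * 87
Q = 18320 J


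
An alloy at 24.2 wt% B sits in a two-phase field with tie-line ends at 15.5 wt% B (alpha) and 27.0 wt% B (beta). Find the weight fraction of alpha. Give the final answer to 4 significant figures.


f_alpha = (C_beta - C0) / (C_beta - C_alpha)
f_alpha = (27.0 - 24.2) / (27.0 - 15.5)
f_alpha = 0.2435


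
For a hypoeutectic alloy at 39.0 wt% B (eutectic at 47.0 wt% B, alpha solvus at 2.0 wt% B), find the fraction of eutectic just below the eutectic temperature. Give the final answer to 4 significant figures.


f_primary = (C_e - C0) / (C_e - C_alpha_max)
f_primary = (47.0 - 39.0) / (47.0 - 2.0)
f_primary = 0.177778
f_eutectic = 1 - 0.177778 = 0.8222


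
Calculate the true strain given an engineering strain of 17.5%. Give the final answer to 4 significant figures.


epsilon_true = ln(1 + epsilon_eng)
epsilon_true = ln(1 + 0.175)
epsilon_true = 0.1613


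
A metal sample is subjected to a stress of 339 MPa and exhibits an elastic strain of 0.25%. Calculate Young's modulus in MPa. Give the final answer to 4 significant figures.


E = sigma / epsilon
epsilon = 0.25% = 2.5e-03
E = 339 / 2.5e-03
E = 135600 MPa


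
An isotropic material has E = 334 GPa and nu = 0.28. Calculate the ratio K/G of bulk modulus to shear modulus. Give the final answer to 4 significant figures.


G = E / (2*(1+nu))
G = 334 / (2*(1+0.28)) = 130.469 GPa
K = E / (3*(1-2*nu))
K = 334 / (3*(1-2*0.28)) = 253.03 GPa
K/G = 253.03 / 130.469 = 1.939


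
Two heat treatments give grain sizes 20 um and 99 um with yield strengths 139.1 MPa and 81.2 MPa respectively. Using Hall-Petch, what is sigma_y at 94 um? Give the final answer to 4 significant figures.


sigma_y = sigma0 + k / sqrt(d)
1/sqrt(d1) = 1/sqrt(2e-05) = 223.607;  1/sqrt(d2) = 100.504
k = (sigma1 - sigma2) / (1/sqrt(d1) - 1/sqrt(d2)) = (139.1 - 81.2) / (223.607 - 100.504) = 0.470338 MPa*m^0.5
sigma0 = sigma1 - k/sqrt(d1) = 139.1 - 0.470338*223.607 = 33.9293 MPa
sigma_y(d3) = 33.9293 + 0.470338 / sqrt(9.4e-05) = 82.44 MPa


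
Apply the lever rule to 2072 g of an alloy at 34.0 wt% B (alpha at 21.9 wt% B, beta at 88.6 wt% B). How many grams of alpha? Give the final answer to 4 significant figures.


f_alpha = (C_beta - C0) / (C_beta - C_alpha)
f_alpha = (88.6 - 34.0) / (88.6 - 21.9) = 0.818591
m_alpha = f_alpha * m_total = 0.818591 * 2072 = 1696 g


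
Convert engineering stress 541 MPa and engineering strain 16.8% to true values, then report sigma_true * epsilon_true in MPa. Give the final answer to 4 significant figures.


sigma_true = sigma_eng * (1 + epsilon_eng)
sigma_true = 541 * (1 + 0.168) = 631.888 MPa
epsilon_true = ln(1 + epsilon_eng)
epsilon_true = ln(1 + 0.168) = 0.155293
sigma_true * epsilon_true = 631.888 * 0.155293 = 98.13 MPa


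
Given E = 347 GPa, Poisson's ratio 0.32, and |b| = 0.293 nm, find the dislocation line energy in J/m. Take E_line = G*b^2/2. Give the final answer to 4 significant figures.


Step 1: G = E / (2*(1+nu))
G = 347 / (2*(1+0.32)) = 131.439 GPa = 1.31439e+11 Pa
Step 2: E_line = G*b^2/2
b = 0.293 nm = 2.93e-10 m
E_line = 0.5 * 1.31439e+11 * (2.93e-10)^2 = 5.642e-09 J/m


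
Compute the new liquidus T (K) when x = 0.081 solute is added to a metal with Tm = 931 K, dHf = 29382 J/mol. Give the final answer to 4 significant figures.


dT = R*Tm^2*x / dHf
dT = 8.314 * 931^2 * 0.081 / 29382
dT = 19.8661 K
T_new = 931 - 19.8661 = 911.1 K


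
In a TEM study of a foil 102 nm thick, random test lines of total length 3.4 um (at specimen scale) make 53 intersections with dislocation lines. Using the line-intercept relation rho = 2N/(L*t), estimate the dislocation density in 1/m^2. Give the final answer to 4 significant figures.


rho = 2N / (L * t)
L = 3.4 um = 3.4e-06 m, t = 102 nm = 1.02e-07 m
rho = 2 * 53 / (3.4e-06 * 1.02e-07)
rho = 3.057e+14 1/m^2


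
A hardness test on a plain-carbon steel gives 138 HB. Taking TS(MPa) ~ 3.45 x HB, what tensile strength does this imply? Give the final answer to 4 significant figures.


TS (MPa) = 3.45 * HB
TS = 3.45 * 138
TS = 476.1 MPa


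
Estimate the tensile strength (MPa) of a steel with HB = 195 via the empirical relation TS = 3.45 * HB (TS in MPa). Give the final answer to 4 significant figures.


TS (MPa) = 3.45 * HB
TS = 3.45 * 195
TS = 672.8 MPa


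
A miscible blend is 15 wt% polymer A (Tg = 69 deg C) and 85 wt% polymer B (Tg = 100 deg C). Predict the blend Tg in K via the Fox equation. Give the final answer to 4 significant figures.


1/Tg = w1/Tg1 + w2/Tg2 (in Kelvin)
Tg1 = 342.15 K, Tg2 = 373.15 K
1/Tg = 0.15/342.15 + 0.85/373.15
Tg = 368.1 K


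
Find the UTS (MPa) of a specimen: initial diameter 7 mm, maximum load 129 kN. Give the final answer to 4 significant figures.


A0 = pi*(d/2)^2 = pi*(7/2)^2 = 38.4845 mm^2
UTS = F_max / A0 = 129*1000 / 38.4845
UTS = 3352 MPa


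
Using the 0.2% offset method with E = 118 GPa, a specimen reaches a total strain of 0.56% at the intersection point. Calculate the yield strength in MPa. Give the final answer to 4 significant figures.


Offset strain = 0.002
Elastic strain at yield = total_strain - offset = 5.6e-03 - 0.002 = 3.6e-03
sigma_y = E * elastic_strain = 118000 * 3.6e-03
sigma_y = 424.8 MPa


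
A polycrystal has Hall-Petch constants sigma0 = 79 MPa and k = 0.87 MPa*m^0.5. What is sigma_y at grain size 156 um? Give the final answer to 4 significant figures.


sigma_y = sigma0 + k / sqrt(d)
d = 156 um = 1.56e-04 m
sigma_y = 79 + 0.87 / sqrt(1.56e-04)
sigma_y = 148.7 MPa


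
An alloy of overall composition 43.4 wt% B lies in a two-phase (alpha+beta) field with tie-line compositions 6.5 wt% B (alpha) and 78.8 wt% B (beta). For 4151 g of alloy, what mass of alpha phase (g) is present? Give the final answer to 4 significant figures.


f_alpha = (C_beta - C0) / (C_beta - C_alpha)
f_alpha = (78.8 - 43.4) / (78.8 - 6.5) = 0.489627
m_alpha = f_alpha * m_total = 0.489627 * 4151 = 2032 g


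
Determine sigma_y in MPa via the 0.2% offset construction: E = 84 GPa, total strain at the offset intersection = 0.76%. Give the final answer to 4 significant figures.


Offset strain = 0.002
Elastic strain at yield = total_strain - offset = 7.6e-03 - 0.002 = 5.6e-03
sigma_y = E * elastic_strain = 84000 * 5.6e-03
sigma_y = 470.4 MPa


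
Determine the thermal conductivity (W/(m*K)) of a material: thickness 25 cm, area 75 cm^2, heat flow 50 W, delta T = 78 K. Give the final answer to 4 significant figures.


k = Q*L / (A*dT)
L = 0.25 m, A = 7.5e-03 m^2
k = 50 * 0.25 / (7.5e-03 * 78)
k = 21.37 W/(m*K)


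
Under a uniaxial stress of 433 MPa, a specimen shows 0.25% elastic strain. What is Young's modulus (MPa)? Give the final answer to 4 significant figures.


E = sigma / epsilon
epsilon = 0.25% = 2.5e-03
E = 433 / 2.5e-03
E = 173200 MPa


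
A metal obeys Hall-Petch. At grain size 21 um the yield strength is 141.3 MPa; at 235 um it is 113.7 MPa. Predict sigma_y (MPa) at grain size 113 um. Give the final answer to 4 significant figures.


sigma_y = sigma0 + k / sqrt(d)
1/sqrt(d1) = 1/sqrt(2.1e-05) = 218.218;  1/sqrt(d2) = 65.2328
k = (sigma1 - sigma2) / (1/sqrt(d1) - 1/sqrt(d2)) = (141.3 - 113.7) / (218.218 - 65.2328) = 0.18041 MPa*m^0.5
sigma0 = sigma1 - k/sqrt(d1) = 141.3 - 0.18041*218.218 = 101.931 MPa
sigma_y(d3) = 101.931 + 0.18041 / sqrt(1.13e-04) = 118.9 MPa


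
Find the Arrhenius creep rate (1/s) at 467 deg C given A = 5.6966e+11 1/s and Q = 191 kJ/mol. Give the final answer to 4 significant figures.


rate = A * exp(-Q / (R*T))
T = 467 + 273.15 = 740.15 K
rate = 5.6966e+11 * exp(-191e3 / (8.314 * 740.15))
rate = 0.01887 1/s


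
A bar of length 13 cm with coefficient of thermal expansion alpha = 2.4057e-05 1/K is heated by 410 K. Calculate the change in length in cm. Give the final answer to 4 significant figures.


dL = L0 * alpha * dT
dL = 13 * 2.4057e-05 * 410
dL = 0.1282 cm


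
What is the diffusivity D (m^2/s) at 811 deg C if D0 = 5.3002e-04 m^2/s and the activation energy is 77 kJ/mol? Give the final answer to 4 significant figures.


D = D0 * exp(-Qd / (R*T))
T = 1084.15 K
D = 5.3002e-04 * exp(-77e3 / (8.314 * 1084.15))
D = 1.033e-07 m^2/s


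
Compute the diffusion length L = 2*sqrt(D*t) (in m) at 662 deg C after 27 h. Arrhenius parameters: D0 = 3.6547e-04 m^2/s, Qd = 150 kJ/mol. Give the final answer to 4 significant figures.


Step 1: D = D0 * exp(-Qd/(R*T))
T = 935.15 K
D = 3.6547e-04 * exp(-150e3 / (8.314 * 935.15)) = 1.52758e-12 m^2/s
Step 2: L = 2*sqrt(D*t)
t = 27 h = 97200 s
L = 2*sqrt(1.52758e-12 * 97200) = 7.707e-04 m


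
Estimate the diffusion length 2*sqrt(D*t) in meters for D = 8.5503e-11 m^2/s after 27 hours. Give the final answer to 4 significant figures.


t = 27 hr = 97200 s
Diffusion length = 2*sqrt(D*t)
= 2*sqrt(8.5503e-11 * 97200)
= 5.766e-03 m


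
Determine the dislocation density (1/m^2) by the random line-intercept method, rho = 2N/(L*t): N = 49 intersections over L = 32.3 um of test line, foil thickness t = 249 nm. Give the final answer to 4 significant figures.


rho = 2N / (L * t)
L = 32.3 um = 3.23e-05 m, t = 249 nm = 2.49e-07 m
rho = 2 * 49 / (3.23e-05 * 2.49e-07)
rho = 1.218e+13 1/m^2


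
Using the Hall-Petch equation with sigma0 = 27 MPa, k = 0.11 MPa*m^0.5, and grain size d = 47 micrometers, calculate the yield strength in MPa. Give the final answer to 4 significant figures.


sigma_y = sigma0 + k / sqrt(d)
d = 47 um = 4.7e-05 m
sigma_y = 27 + 0.11 / sqrt(4.7e-05)
sigma_y = 43.05 MPa


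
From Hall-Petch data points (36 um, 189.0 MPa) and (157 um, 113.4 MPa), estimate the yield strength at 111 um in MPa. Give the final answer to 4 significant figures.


sigma_y = sigma0 + k / sqrt(d)
1/sqrt(d1) = 1/sqrt(3.6e-05) = 166.667;  1/sqrt(d2) = 79.8087
k = (sigma1 - sigma2) / (1/sqrt(d1) - 1/sqrt(d2)) = (189.0 - 113.4) / (166.667 - 79.8087) = 0.870386 MPa*m^0.5
sigma0 = sigma1 - k/sqrt(d1) = 189.0 - 0.870386*166.667 = 43.9356 MPa
sigma_y(d3) = 43.9356 + 0.870386 / sqrt(1.11e-04) = 126.5 MPa


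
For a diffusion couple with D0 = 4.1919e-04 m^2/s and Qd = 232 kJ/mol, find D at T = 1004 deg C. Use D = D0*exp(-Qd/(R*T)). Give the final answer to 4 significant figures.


D = D0 * exp(-Qd / (R*T))
T = 1277.15 K
D = 4.1919e-04 * exp(-232e3 / (8.314 * 1277.15))
D = 1.36e-13 m^2/s


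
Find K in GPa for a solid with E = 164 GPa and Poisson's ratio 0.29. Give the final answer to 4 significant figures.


K = E / (3*(1-2*nu))
K = 164 / (3*(1-2*0.29))
K = 130.2 GPa


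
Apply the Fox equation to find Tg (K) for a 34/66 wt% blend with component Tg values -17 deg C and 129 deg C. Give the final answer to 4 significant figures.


1/Tg = w1/Tg1 + w2/Tg2 (in Kelvin)
Tg1 = 256.15 K, Tg2 = 402.15 K
1/Tg = 0.34/256.15 + 0.66/402.15
Tg = 336.9 K


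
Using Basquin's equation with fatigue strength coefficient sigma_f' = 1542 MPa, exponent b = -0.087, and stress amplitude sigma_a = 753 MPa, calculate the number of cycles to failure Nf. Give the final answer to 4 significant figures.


sigma_a = sigma_f' * (2*Nf)^b
2*Nf = (sigma_a / sigma_f')^(1/b)
2*Nf = (753 / 1542)^(1/-0.087)
2*Nf = 3784.77
Nf = 1892 cycles


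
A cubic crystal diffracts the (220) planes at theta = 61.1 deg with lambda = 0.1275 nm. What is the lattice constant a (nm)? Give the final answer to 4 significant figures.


d = lambda / (2*sin(theta))
d = 0.1275 / (2*sin(61.1 deg))
d = 0.0728185 nm
a = d * sqrt(h^2+k^2+l^2) = 0.0728185 * sqrt(8)
a = 0.206 nm


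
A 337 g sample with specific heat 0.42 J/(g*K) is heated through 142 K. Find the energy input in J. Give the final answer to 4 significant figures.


Q = m * cp * dT
Q = 337 * 0.42 * 142
Q = 20100 J


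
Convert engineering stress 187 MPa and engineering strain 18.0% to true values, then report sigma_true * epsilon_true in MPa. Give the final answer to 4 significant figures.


sigma_true = sigma_eng * (1 + epsilon_eng)
sigma_true = 187 * (1 + 0.18) = 220.66 MPa
epsilon_true = ln(1 + epsilon_eng)
epsilon_true = ln(1 + 0.18) = 0.165514
sigma_true * epsilon_true = 220.66 * 0.165514 = 36.52 MPa


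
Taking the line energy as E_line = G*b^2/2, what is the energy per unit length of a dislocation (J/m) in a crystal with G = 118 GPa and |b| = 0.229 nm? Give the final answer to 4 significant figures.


E = G*b^2/2
b = 0.229 nm = 2.29e-10 m
G = 118 GPa = 1.18e+11 Pa
E = 0.5 * 1.18e+11 * (2.29e-10)^2
E = 3.094e-09 J/m


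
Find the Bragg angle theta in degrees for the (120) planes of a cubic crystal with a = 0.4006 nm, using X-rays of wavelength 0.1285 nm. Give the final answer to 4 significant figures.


d = a / sqrt(h^2+k^2+l^2)
d = 0.4006 / sqrt(5) = 0.179154 nm
lambda = 2*d*sin(theta)  =>  sin(theta) = lambda / (2*d)
sin(theta) = 0.1285 / (2 * 0.179154) = 0.35863
theta = 21.02 deg


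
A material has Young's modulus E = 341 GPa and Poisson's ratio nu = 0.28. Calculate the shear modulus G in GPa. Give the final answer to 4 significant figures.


G = E / (2*(1+nu))
G = 341 / (2*(1+0.28))
G = 133.2 GPa


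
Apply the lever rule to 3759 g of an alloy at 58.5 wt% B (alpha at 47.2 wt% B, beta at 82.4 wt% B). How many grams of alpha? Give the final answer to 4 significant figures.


f_alpha = (C_beta - C0) / (C_beta - C_alpha)
f_alpha = (82.4 - 58.5) / (82.4 - 47.2) = 0.678977
m_alpha = f_alpha * m_total = 0.678977 * 3759 = 2552 g


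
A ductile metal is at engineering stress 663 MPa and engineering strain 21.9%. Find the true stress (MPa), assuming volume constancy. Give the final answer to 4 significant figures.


sigma_true = sigma_eng * (1 + epsilon_eng)
sigma_true = 663 * (1 + 0.219)
sigma_true = 808.2 MPa


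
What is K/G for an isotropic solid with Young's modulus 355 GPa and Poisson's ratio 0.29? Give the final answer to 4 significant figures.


G = E / (2*(1+nu))
G = 355 / (2*(1+0.29)) = 137.597 GPa
K = E / (3*(1-2*nu))
K = 355 / (3*(1-2*0.29)) = 281.746 GPa
K/G = 281.746 / 137.597 = 2.048


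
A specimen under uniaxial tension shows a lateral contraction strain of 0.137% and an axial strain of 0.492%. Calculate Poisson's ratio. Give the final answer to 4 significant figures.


nu = -epsilon_lat / epsilon_axial
Lateral strain is contraction (negative), so using magnitudes:
nu = 0.137 / 0.492
nu = 0.2785


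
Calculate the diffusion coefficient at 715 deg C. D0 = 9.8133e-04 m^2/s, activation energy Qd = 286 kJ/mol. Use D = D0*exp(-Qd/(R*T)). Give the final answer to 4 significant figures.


D = D0 * exp(-Qd / (R*T))
T = 988.15 K
D = 9.8133e-04 * exp(-286e3 / (8.314 * 988.15))
D = 7.465e-19 m^2/s


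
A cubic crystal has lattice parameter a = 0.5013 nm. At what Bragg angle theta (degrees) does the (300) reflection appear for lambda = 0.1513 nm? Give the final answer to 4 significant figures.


d = a / sqrt(h^2+k^2+l^2)
d = 0.5013 / sqrt(9) = 0.1671 nm
lambda = 2*d*sin(theta)  =>  sin(theta) = lambda / (2*d)
sin(theta) = 0.1513 / (2 * 0.1671) = 0.452723
theta = 26.92 deg


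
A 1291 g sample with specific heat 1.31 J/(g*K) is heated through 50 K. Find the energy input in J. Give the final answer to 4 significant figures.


Q = m * cp * dT
Q = 1291 * 1.31 * 50
Q = 84560 J


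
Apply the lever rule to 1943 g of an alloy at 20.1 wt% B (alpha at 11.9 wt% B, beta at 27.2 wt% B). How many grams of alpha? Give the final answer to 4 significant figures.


f_alpha = (C_beta - C0) / (C_beta - C_alpha)
f_alpha = (27.2 - 20.1) / (27.2 - 11.9) = 0.464052
m_alpha = f_alpha * m_total = 0.464052 * 1943 = 901.7 g


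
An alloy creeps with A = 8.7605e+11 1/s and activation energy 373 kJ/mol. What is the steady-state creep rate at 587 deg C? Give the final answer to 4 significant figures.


rate = A * exp(-Q / (R*T))
T = 587 + 273.15 = 860.15 K
rate = 8.7605e+11 * exp(-373e3 / (8.314 * 860.15))
rate = 1.952e-11 1/s


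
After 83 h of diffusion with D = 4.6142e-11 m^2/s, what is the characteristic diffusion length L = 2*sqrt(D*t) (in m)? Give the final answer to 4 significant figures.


t = 83 hr = 298800 s
Diffusion length = 2*sqrt(D*t)
= 2*sqrt(4.6142e-11 * 298800)
= 7.426e-03 m


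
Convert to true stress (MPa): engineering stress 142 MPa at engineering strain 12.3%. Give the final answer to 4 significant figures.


sigma_true = sigma_eng * (1 + epsilon_eng)
sigma_true = 142 * (1 + 0.123)
sigma_true = 159.5 MPa


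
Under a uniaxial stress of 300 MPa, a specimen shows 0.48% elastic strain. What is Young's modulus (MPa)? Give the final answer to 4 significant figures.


E = sigma / epsilon
epsilon = 0.48% = 4.8e-03
E = 300 / 4.8e-03
E = 62500 MPa


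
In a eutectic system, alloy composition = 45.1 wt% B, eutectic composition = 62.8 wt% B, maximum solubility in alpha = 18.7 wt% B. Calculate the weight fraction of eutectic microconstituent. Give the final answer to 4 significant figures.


f_primary = (C_e - C0) / (C_e - C_alpha_max)
f_primary = (62.8 - 45.1) / (62.8 - 18.7)
f_primary = 0.401361
f_eutectic = 1 - 0.401361 = 0.5986


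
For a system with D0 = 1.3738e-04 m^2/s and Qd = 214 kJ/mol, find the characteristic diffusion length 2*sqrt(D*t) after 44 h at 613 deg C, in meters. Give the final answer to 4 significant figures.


Step 1: D = D0 * exp(-Qd/(R*T))
T = 886.15 K
D = 1.3738e-04 * exp(-214e3 / (8.314 * 886.15)) = 3.33511e-17 m^2/s
Step 2: L = 2*sqrt(D*t)
t = 44 h = 158400 s
L = 2*sqrt(3.33511e-17 * 158400) = 4.597e-06 m


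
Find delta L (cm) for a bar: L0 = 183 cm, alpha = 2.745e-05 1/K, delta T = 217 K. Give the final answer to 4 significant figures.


dL = L0 * alpha * dT
dL = 183 * 2.745e-05 * 217
dL = 1.09 cm


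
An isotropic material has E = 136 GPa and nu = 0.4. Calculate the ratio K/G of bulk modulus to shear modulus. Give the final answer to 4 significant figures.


G = E / (2*(1+nu))
G = 136 / (2*(1+0.4)) = 48.5714 GPa
K = E / (3*(1-2*nu))
K = 136 / (3*(1-2*0.4)) = 226.667 GPa
K/G = 226.667 / 48.5714 = 4.667


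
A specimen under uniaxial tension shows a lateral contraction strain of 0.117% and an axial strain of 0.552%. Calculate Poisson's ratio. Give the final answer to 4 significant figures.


nu = -epsilon_lat / epsilon_axial
Lateral strain is contraction (negative), so using magnitudes:
nu = 0.117 / 0.552
nu = 0.212


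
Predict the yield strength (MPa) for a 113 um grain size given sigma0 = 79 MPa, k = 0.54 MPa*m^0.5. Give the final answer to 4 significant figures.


sigma_y = sigma0 + k / sqrt(d)
d = 113 um = 1.13e-04 m
sigma_y = 79 + 0.54 / sqrt(1.13e-04)
sigma_y = 129.8 MPa


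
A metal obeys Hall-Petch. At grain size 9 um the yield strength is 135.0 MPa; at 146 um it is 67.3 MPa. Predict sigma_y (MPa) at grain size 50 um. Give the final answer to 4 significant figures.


sigma_y = sigma0 + k / sqrt(d)
1/sqrt(d1) = 1/sqrt(9e-06) = 333.333;  1/sqrt(d2) = 82.7606
k = (sigma1 - sigma2) / (1/sqrt(d1) - 1/sqrt(d2)) = (135.0 - 67.3) / (333.333 - 82.7606) = 0.270181 MPa*m^0.5
sigma0 = sigma1 - k/sqrt(d1) = 135.0 - 0.270181*333.333 = 44.9397 MPa
sigma_y(d3) = 44.9397 + 0.270181 / sqrt(5e-05) = 83.15 MPa


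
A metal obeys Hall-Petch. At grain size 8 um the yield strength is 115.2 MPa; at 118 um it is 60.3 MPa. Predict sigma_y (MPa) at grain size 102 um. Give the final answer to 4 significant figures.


sigma_y = sigma0 + k / sqrt(d)
1/sqrt(d1) = 1/sqrt(8e-06) = 353.553;  1/sqrt(d2) = 92.0575
k = (sigma1 - sigma2) / (1/sqrt(d1) - 1/sqrt(d2)) = (115.2 - 60.3) / (353.553 - 92.0575) = 0.209946 MPa*m^0.5
sigma0 = sigma1 - k/sqrt(d1) = 115.2 - 0.209946*353.553 = 40.9729 MPa
sigma_y(d3) = 40.9729 + 0.209946 / sqrt(1.02e-04) = 61.76 MPa


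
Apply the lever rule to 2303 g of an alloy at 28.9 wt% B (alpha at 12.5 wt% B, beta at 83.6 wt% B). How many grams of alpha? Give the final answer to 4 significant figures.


f_alpha = (C_beta - C0) / (C_beta - C_alpha)
f_alpha = (83.6 - 28.9) / (83.6 - 12.5) = 0.769339
m_alpha = f_alpha * m_total = 0.769339 * 2303 = 1772 g


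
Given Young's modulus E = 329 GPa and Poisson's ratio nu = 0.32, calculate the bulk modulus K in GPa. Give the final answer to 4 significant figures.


K = E / (3*(1-2*nu))
K = 329 / (3*(1-2*0.32))
K = 304.6 GPa


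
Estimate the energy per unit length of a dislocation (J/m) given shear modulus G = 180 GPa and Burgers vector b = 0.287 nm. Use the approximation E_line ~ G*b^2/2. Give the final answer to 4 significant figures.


E = G*b^2/2
b = 0.287 nm = 2.87e-10 m
G = 180 GPa = 1.8e+11 Pa
E = 0.5 * 1.8e+11 * (2.87e-10)^2
E = 7.413e-09 J/m


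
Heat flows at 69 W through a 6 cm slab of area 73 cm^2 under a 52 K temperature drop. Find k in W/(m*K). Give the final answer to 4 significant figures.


k = Q*L / (A*dT)
L = 0.06 m, A = 7.3e-03 m^2
k = 69 * 0.06 / (7.3e-03 * 52)
k = 10.91 W/(m*K)


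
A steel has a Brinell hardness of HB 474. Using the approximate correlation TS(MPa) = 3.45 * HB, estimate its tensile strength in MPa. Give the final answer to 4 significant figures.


TS (MPa) = 3.45 * HB
TS = 3.45 * 474
TS = 1635 MPa


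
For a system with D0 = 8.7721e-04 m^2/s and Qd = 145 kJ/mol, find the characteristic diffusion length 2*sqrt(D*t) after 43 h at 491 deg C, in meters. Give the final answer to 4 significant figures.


Step 1: D = D0 * exp(-Qd/(R*T))
T = 764.15 K
D = 8.7721e-04 * exp(-145e3 / (8.314 * 764.15)) = 1.07411e-13 m^2/s
Step 2: L = 2*sqrt(D*t)
t = 43 h = 154800 s
L = 2*sqrt(1.07411e-13 * 154800) = 2.579e-04 m


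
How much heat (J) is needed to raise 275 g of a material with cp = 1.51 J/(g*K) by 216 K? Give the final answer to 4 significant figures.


Q = m * cp * dT
Q = 275 * 1.51 * 216
Q = 89690 J


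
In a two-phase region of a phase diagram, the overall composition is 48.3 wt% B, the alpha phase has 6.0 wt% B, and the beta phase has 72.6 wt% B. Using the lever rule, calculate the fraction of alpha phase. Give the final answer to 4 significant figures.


f_alpha = (C_beta - C0) / (C_beta - C_alpha)
f_alpha = (72.6 - 48.3) / (72.6 - 6.0)
f_alpha = 0.3649


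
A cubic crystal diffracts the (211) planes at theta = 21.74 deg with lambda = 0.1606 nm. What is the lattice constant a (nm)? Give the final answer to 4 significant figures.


d = lambda / (2*sin(theta))
d = 0.1606 / (2*sin(21.74 deg))
d = 0.216795 nm
a = d * sqrt(h^2+k^2+l^2) = 0.216795 * sqrt(6)
a = 0.531 nm


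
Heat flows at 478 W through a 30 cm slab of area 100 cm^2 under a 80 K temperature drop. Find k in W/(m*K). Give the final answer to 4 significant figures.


k = Q*L / (A*dT)
L = 0.3 m, A = 0.01 m^2
k = 478 * 0.3 / (0.01 * 80)
k = 179.3 W/(m*K)


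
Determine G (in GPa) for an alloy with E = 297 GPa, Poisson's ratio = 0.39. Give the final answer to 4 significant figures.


G = E / (2*(1+nu))
G = 297 / (2*(1+0.39))
G = 106.8 GPa


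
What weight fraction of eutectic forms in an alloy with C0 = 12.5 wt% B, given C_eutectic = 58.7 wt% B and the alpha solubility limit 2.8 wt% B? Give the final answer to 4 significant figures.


f_primary = (C_e - C0) / (C_e - C_alpha_max)
f_primary = (58.7 - 12.5) / (58.7 - 2.8)
f_primary = 0.826476
f_eutectic = 1 - 0.826476 = 0.1735


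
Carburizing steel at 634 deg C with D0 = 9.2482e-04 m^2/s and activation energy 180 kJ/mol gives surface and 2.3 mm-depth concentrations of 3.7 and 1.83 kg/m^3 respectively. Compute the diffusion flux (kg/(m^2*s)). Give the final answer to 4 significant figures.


Step 1: D = D0 * exp(-Qd/(R*T))
T = 634 + 273.15 = 907.15 K
D = 9.2482e-04 * exp(-180e3 / (8.314 * 907.15)) = 3.99113e-14 m^2/s
Step 2: J = D * (C1 - C2) / dx
J = 3.99113e-14 * (3.7 - 1.83) / 2.3e-03
J = 3.245e-11 kg/(m^2*s)


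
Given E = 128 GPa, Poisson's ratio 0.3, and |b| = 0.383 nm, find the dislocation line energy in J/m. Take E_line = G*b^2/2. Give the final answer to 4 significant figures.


Step 1: G = E / (2*(1+nu))
G = 128 / (2*(1+0.3)) = 49.2308 GPa = 4.92308e+10 Pa
Step 2: E_line = G*b^2/2
b = 0.383 nm = 3.83e-10 m
E_line = 0.5 * 4.92308e+10 * (3.83e-10)^2 = 3.611e-09 J/m


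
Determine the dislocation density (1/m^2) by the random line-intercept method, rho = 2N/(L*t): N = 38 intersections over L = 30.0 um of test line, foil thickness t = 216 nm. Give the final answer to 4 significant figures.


rho = 2N / (L * t)
L = 30.0 um = 3e-05 m, t = 216 nm = 2.16e-07 m
rho = 2 * 38 / (3e-05 * 2.16e-07)
rho = 1.173e+13 1/m^2


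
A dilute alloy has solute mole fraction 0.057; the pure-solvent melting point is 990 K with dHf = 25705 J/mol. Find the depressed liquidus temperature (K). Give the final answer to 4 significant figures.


dT = R*Tm^2*x / dHf
dT = 8.314 * 990^2 * 0.057 / 25705
dT = 18.0691 K
T_new = 990 - 18.0691 = 971.9 K


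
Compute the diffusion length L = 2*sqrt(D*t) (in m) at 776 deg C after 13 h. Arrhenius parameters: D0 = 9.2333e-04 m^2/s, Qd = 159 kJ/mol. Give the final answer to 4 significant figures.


Step 1: D = D0 * exp(-Qd/(R*T))
T = 1049.15 K
D = 9.2333e-04 * exp(-159e3 / (8.314 * 1049.15)) = 1.11904e-11 m^2/s
Step 2: L = 2*sqrt(D*t)
t = 13 h = 46800 s
L = 2*sqrt(1.11904e-11 * 46800) = 1.447e-03 m


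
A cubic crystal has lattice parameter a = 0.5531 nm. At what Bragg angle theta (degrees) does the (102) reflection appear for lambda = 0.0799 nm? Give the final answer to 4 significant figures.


d = a / sqrt(h^2+k^2+l^2)
d = 0.5531 / sqrt(5) = 0.247354 nm
lambda = 2*d*sin(theta)  =>  sin(theta) = lambda / (2*d)
sin(theta) = 0.0799 / (2 * 0.247354) = 0.16151
theta = 9.295 deg


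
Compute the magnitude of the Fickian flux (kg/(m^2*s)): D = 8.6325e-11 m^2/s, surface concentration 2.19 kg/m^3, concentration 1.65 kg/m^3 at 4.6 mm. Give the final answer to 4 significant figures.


J = -D * (dC/dx) = D * (C1 - C2) / dx
J = 8.6325e-11 * (2.19 - 1.65) / 4.6e-03
J = 1.013e-08 kg/(m^2*s)


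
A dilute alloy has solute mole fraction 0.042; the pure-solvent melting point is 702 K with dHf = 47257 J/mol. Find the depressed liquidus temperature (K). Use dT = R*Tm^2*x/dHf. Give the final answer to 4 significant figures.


dT = R*Tm^2*x / dHf
dT = 8.314 * 702^2 * 0.042 / 47257
dT = 3.64139 K
T_new = 702 - 3.64139 = 698.4 K


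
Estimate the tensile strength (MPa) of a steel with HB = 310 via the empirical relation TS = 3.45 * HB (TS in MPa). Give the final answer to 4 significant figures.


TS (MPa) = 3.45 * HB
TS = 3.45 * 310
TS = 1070 MPa


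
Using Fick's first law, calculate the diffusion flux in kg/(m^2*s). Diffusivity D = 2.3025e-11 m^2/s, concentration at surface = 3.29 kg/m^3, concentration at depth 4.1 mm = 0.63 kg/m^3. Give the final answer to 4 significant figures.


J = -D * (dC/dx) = D * (C1 - C2) / dx
J = 2.3025e-11 * (3.29 - 0.63) / 4.1e-03
J = 1.494e-08 kg/(m^2*s)


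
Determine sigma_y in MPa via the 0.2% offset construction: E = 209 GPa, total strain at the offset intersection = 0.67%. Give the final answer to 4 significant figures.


Offset strain = 0.002
Elastic strain at yield = total_strain - offset = 6.7e-03 - 0.002 = 4.7e-03
sigma_y = E * elastic_strain = 209000 * 4.7e-03
sigma_y = 982.3 MPa


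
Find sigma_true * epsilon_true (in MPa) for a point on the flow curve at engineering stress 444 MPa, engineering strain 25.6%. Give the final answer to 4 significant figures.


sigma_true = sigma_eng * (1 + epsilon_eng)
sigma_true = 444 * (1 + 0.256) = 557.664 MPa
epsilon_true = ln(1 + epsilon_eng)
epsilon_true = ln(1 + 0.256) = 0.227932
sigma_true * epsilon_true = 557.664 * 0.227932 = 127.1 MPa


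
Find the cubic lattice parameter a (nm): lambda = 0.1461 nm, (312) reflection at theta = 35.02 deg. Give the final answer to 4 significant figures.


d = lambda / (2*sin(theta))
d = 0.1461 / (2*sin(35.02 deg))
d = 0.127295 nm
a = d * sqrt(h^2+k^2+l^2) = 0.127295 * sqrt(14)
a = 0.4763 nm


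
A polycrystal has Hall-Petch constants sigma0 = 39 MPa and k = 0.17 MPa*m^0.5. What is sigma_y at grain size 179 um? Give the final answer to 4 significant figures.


sigma_y = sigma0 + k / sqrt(d)
d = 179 um = 1.79e-04 m
sigma_y = 39 + 0.17 / sqrt(1.79e-04)
sigma_y = 51.71 MPa


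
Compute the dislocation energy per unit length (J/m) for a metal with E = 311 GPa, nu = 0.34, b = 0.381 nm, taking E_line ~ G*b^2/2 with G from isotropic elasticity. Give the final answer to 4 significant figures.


Step 1: G = E / (2*(1+nu))
G = 311 / (2*(1+0.34)) = 116.045 GPa = 1.16045e+11 Pa
Step 2: E_line = G*b^2/2
b = 0.381 nm = 3.81e-10 m
E_line = 0.5 * 1.16045e+11 * (3.81e-10)^2 = 8.423e-09 J/m


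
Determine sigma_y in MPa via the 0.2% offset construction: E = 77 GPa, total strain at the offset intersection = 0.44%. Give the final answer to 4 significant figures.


Offset strain = 0.002
Elastic strain at yield = total_strain - offset = 4.4e-03 - 0.002 = 2.4e-03
sigma_y = E * elastic_strain = 77000 * 2.4e-03
sigma_y = 184.8 MPa


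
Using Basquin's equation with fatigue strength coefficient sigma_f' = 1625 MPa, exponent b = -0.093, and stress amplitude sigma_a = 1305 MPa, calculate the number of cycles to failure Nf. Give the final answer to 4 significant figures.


sigma_a = sigma_f' * (2*Nf)^b
2*Nf = (sigma_a / sigma_f')^(1/b)
2*Nf = (1305 / 1625)^(1/-0.093)
2*Nf = 10.571
Nf = 5.286 cycles


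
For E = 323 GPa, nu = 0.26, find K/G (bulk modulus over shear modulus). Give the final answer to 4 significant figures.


G = E / (2*(1+nu))
G = 323 / (2*(1+0.26)) = 128.175 GPa
K = E / (3*(1-2*nu))
K = 323 / (3*(1-2*0.26)) = 224.306 GPa
K/G = 224.306 / 128.175 = 1.75


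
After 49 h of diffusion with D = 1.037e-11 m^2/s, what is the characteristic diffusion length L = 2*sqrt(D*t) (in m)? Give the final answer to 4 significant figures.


t = 49 hr = 176400 s
Diffusion length = 2*sqrt(D*t)
= 2*sqrt(1.037e-11 * 176400)
= 2.705e-03 m


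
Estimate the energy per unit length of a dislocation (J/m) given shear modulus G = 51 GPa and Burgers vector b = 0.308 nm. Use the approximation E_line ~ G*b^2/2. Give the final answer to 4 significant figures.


E = G*b^2/2
b = 0.308 nm = 3.08e-10 m
G = 51 GPa = 5.1e+10 Pa
E = 0.5 * 5.1e+10 * (3.08e-10)^2
E = 2.419e-09 J/m


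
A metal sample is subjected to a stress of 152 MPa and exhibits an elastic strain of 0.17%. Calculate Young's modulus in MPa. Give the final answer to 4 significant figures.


E = sigma / epsilon
epsilon = 0.17% = 1.7e-03
E = 152 / 1.7e-03
E = 89410 MPa


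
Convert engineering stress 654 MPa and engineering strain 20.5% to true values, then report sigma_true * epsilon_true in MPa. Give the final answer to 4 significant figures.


sigma_true = sigma_eng * (1 + epsilon_eng)
sigma_true = 654 * (1 + 0.205) = 788.07 MPa
epsilon_true = ln(1 + epsilon_eng)
epsilon_true = ln(1 + 0.205) = 0.18648
sigma_true * epsilon_true = 788.07 * 0.18648 = 147 MPa


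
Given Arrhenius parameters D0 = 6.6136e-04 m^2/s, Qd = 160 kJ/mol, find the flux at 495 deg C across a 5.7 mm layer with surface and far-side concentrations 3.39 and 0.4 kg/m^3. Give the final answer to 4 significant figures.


Step 1: D = D0 * exp(-Qd/(R*T))
T = 495 + 273.15 = 768.15 K
D = 6.6136e-04 * exp(-160e3 / (8.314 * 768.15)) = 8.7087e-15 m^2/s
Step 2: J = D * (C1 - C2) / dx
J = 8.7087e-15 * (3.39 - 0.4) / 5.7e-03
J = 4.568e-12 kg/(m^2*s)


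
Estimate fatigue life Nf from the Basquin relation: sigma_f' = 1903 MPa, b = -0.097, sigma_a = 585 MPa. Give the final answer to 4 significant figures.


sigma_a = sigma_f' * (2*Nf)^b
2*Nf = (sigma_a / sigma_f')^(1/b)
2*Nf = (585 / 1903)^(1/-0.097)
2*Nf = 191103
Nf = 95550 cycles


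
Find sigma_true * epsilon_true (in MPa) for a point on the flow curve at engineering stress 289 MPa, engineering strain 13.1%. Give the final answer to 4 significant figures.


sigma_true = sigma_eng * (1 + epsilon_eng)
sigma_true = 289 * (1 + 0.131) = 326.859 MPa
epsilon_true = ln(1 + epsilon_eng)
epsilon_true = ln(1 + 0.131) = 0.123102
sigma_true * epsilon_true = 326.859 * 0.123102 = 40.24 MPa


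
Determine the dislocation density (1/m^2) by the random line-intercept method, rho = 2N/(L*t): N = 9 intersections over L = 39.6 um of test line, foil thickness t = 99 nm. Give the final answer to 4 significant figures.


rho = 2N / (L * t)
L = 39.6 um = 3.96e-05 m, t = 99 nm = 9.9e-08 m
rho = 2 * 9 / (3.96e-05 * 9.9e-08)
rho = 4.591e+12 1/m^2


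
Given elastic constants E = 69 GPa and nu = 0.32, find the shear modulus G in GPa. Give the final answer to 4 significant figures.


G = E / (2*(1+nu))
G = 69 / (2*(1+0.32))
G = 26.14 GPa


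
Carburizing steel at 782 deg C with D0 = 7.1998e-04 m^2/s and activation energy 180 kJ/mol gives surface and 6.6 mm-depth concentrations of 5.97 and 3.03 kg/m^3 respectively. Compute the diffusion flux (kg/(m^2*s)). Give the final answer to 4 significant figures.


Step 1: D = D0 * exp(-Qd/(R*T))
T = 782 + 273.15 = 1055.15 K
D = 7.1998e-04 * exp(-180e3 / (8.314 * 1055.15)) = 8.83475e-13 m^2/s
Step 2: J = D * (C1 - C2) / dx
J = 8.83475e-13 * (5.97 - 3.03) / 6.6e-03
J = 3.935e-10 kg/(m^2*s)


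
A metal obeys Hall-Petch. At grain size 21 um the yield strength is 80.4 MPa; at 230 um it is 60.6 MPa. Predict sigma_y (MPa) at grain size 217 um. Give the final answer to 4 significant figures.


sigma_y = sigma0 + k / sqrt(d)
1/sqrt(d1) = 1/sqrt(2.1e-05) = 218.218;  1/sqrt(d2) = 65.938
k = (sigma1 - sigma2) / (1/sqrt(d1) - 1/sqrt(d2)) = (80.4 - 60.6) / (218.218 - 65.938) = 0.130024 MPa*m^0.5
sigma0 = sigma1 - k/sqrt(d1) = 80.4 - 0.130024*218.218 = 52.0265 MPa
sigma_y(d3) = 52.0265 + 0.130024 / sqrt(2.17e-04) = 60.85 MPa


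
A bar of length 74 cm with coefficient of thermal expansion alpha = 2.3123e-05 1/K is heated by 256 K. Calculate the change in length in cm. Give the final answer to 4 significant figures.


dL = L0 * alpha * dT
dL = 74 * 2.3123e-05 * 256
dL = 0.438 cm


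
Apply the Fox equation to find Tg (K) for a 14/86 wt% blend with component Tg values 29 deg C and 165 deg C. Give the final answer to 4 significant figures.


1/Tg = w1/Tg1 + w2/Tg2 (in Kelvin)
Tg1 = 302.15 K, Tg2 = 438.15 K
1/Tg = 0.14/302.15 + 0.86/438.15
Tg = 412.2 K


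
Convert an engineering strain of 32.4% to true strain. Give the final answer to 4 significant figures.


epsilon_true = ln(1 + epsilon_eng)
epsilon_true = ln(1 + 0.324)
epsilon_true = 0.2807


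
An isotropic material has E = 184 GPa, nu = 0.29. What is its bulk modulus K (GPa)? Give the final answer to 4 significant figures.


K = E / (3*(1-2*nu))
K = 184 / (3*(1-2*0.29))
K = 146 GPa


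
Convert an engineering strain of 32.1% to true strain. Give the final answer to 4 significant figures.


epsilon_true = ln(1 + epsilon_eng)
epsilon_true = ln(1 + 0.321)
epsilon_true = 0.2784


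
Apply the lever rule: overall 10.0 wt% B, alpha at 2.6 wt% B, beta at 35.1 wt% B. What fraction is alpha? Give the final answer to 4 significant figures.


f_alpha = (C_beta - C0) / (C_beta - C_alpha)
f_alpha = (35.1 - 10.0) / (35.1 - 2.6)
f_alpha = 0.7723


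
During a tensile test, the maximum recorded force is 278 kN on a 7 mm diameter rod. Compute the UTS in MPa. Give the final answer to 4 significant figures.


A0 = pi*(d/2)^2 = pi*(7/2)^2 = 38.4845 mm^2
UTS = F_max / A0 = 278*1000 / 38.4845
UTS = 7224 MPa


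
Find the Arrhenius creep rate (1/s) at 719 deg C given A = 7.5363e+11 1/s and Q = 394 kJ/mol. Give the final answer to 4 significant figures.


rate = A * exp(-Q / (R*T))
T = 719 + 273.15 = 992.15 K
rate = 7.5363e+11 * exp(-394e3 / (8.314 * 992.15))
rate = 1.359e-09 1/s


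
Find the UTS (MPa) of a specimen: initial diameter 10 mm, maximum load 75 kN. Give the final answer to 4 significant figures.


A0 = pi*(d/2)^2 = pi*(10/2)^2 = 78.5398 mm^2
UTS = F_max / A0 = 75*1000 / 78.5398
UTS = 954.9 MPa


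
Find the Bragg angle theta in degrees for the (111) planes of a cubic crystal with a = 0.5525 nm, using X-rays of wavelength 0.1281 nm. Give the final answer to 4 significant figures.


d = a / sqrt(h^2+k^2+l^2)
d = 0.5525 / sqrt(3) = 0.318986 nm
lambda = 2*d*sin(theta)  =>  sin(theta) = lambda / (2*d)
sin(theta) = 0.1281 / (2 * 0.318986) = 0.200792
theta = 11.58 deg


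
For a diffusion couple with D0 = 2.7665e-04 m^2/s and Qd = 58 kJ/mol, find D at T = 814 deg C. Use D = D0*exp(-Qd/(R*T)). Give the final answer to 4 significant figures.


D = D0 * exp(-Qd / (R*T))
T = 1087.15 K
D = 2.7665e-04 * exp(-58e3 / (8.314 * 1087.15))
D = 4.519e-07 m^2/s


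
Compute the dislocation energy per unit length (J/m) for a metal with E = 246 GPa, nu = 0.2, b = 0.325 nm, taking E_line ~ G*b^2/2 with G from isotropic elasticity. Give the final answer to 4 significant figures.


Step 1: G = E / (2*(1+nu))
G = 246 / (2*(1+0.2)) = 102.5 GPa = 1.025e+11 Pa
Step 2: E_line = G*b^2/2
b = 0.325 nm = 3.25e-10 m
E_line = 0.5 * 1.025e+11 * (3.25e-10)^2 = 5.413e-09 J/m


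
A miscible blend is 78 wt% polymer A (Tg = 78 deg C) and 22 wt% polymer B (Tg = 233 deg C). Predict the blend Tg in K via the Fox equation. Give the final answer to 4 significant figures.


1/Tg = w1/Tg1 + w2/Tg2 (in Kelvin)
Tg1 = 351.15 K, Tg2 = 506.15 K
1/Tg = 0.78/351.15 + 0.22/506.15
Tg = 376.5 K


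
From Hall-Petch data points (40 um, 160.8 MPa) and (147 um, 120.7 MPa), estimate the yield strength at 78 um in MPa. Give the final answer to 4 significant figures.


sigma_y = sigma0 + k / sqrt(d)
1/sqrt(d1) = 1/sqrt(4e-05) = 158.114;  1/sqrt(d2) = 82.4786
k = (sigma1 - sigma2) / (1/sqrt(d1) - 1/sqrt(d2)) = (160.8 - 120.7) / (158.114 - 82.4786) = 0.530176 MPa*m^0.5
sigma0 = sigma1 - k/sqrt(d1) = 160.8 - 0.530176*158.114 = 76.9718 MPa
sigma_y(d3) = 76.9718 + 0.530176 / sqrt(7.8e-05) = 137 MPa
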